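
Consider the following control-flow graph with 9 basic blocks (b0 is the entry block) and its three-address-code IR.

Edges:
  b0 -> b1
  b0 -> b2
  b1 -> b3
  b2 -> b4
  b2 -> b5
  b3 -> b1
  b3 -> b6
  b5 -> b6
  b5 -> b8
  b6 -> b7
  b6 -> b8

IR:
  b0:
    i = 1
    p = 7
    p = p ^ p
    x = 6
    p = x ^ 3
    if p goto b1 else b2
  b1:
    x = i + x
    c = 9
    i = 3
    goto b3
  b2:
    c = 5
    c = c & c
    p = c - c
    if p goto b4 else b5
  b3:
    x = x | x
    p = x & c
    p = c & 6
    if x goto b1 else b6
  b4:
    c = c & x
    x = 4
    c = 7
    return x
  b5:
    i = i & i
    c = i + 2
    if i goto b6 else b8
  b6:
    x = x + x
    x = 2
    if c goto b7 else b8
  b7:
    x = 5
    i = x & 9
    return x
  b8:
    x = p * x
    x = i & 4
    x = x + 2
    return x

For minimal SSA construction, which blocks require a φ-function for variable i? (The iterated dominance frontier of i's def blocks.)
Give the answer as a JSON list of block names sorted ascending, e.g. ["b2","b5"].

idom tree: b1←b0 b2←b0 b3←b1 b4←b2 b5←b2 b6←b0 b7←b6 b8←b0
Join-block Dom:
  b1: preds {b0,b3}: {b0} ∩ {b0,b1,b3} = {b0}; idom=b0
  b6: preds {b3,b5}: {b0,b1,b3} ∩ {b0,b2,b5} = {b0}; idom=b0
  b8: preds {b5,b6}: {b0,b2,b5} ∩ {b0,b6} = {b0}; idom=b0

DF derivation:
  b1←b0: walk · to b0
  b1←b3: walk b3→b1 to b0
  b6←b3: walk b3→b1 to b0
  b6←b5: walk b5→b2 to b0
  b8←b5: walk b5→b2 to b0
  b8←b6: walk b6 to b0
  b0: DF=∅
  b1: DF={b1,b6}
  b2: DF={b6,b8}
  b3: DF={b1,b6}
  b4: DF=∅
  b5: DF={b6,b8}
  b6: DF={b8}
  b7: DF=∅
  b8: DF=∅

φ for i: defs {b0,b1,b5,b7}
  DF⁺ = {b1,b6,b8}

Answer: ["b1", "b6", "b8"]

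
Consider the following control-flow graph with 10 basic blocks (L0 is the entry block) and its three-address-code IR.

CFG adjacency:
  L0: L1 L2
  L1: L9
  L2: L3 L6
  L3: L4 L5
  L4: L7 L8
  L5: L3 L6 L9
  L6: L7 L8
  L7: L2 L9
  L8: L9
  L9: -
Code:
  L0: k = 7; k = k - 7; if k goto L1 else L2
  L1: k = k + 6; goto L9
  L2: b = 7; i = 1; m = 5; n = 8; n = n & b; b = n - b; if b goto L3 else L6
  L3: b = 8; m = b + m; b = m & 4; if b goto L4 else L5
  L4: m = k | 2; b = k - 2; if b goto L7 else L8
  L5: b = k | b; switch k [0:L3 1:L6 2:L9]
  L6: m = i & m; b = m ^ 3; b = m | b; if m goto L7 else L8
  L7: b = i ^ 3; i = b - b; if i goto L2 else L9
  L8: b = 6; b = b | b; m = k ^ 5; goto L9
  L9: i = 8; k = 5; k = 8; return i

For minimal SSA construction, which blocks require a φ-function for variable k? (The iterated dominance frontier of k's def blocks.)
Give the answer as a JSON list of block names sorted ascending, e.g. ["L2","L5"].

idom tree: L1←L0 L2←L0 L3←L2 L4←L3 L5←L3 L6←L2 L7←L2 L8←L2 L9←L0
Dom∩ at merges:
  L2: preds {L0,L7}: {L0} ∩ {L0,L2,L7} = {L0}; idom=L0
  L3: preds {L2,L5}: {L0,L2} ∩ {L0,L2,L3,L5} = {L0,L2}; idom=L2
  L6: preds {L2,L5}: {L0,L2} ∩ {L0,L2,L3,L5} = {L0,L2}; idom=L2
  L7: preds {L4,L6}: {L0,L2,L3,L4} ∩ {L0,L2,L6} = {L0,L2}; idom=L2
  L8: preds {L4,L6}: {L0,L2,L3,L4} ∩ {L0,L2,L6} = {L0,L2}; idom=L2
  L9: preds {L1,L5,L7,L8}: {L0,L1} ∩ {L0,L2,L3,L5} ∩ {L0,L2,L7} ∩ {L0,L2,L8} = {L0}; idom=L0

Frontier:
  join L2 pred L0: · stop@L0
  join L2 pred L7: L7→L2 stop@L0
  join L3 pred L2: · stop@L2
  join L3 pred L5: L5→L3 stop@L2
  join L6 pred L2: · stop@L2
  join L6 pred L5: L5→L3 stop@L2
  join L7 pred L4: L4→L3 stop@L2
  join L7 pred L6: L6 stop@L2
  join L8 pred L4: L4→L3 stop@L2
  join L8 pred L6: L6 stop@L2
  join L9 pred L1: L1 stop@L0
  join L9 pred L5: L5→L3→L2 stop@L0
  join L9 pred L7: L7→L2 stop@L0
  join L9 pred L8: L8→L2 stop@L0
  L0: DF=∅
  L1: DF={L9}
  L2: DF={L2,L9}
  L3: DF={L3,L6,L7,L8,L9}
  L4: DF={L7,L8}
  L5: DF={L3,L6,L9}
  L6: DF={L7,L8}
  L7: DF={L2,L9}
  L8: DF={L9}
  L9: DF=∅

φ for k: defs {L0,L1,L9}
  DF⁺ = {L9}

Answer: ["L9"]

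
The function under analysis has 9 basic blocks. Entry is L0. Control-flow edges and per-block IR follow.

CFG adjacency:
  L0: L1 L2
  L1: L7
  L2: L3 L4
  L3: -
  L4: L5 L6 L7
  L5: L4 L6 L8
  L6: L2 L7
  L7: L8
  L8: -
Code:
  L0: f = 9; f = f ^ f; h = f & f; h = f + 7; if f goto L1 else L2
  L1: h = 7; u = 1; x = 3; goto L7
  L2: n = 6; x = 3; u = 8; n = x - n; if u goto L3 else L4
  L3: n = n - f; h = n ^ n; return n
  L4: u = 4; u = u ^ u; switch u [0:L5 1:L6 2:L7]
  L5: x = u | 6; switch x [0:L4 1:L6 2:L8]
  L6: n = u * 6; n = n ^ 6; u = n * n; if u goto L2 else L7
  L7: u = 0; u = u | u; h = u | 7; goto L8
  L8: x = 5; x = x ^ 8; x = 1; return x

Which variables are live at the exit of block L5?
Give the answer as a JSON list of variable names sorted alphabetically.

Per-block:
  L0 def {f,h} use ∅
  L1 def {h,u,x} use ∅
  L2 def {n,u,x} use ∅
  L3 def {h,n} use {f,n}
  L4 def {u} use ∅
  L5 def {x} use {u}
  L6 def {n,u} use {u}
  L7 def {h,u} use ∅
  L8 def {x} use ∅

Live sets:
  live L0: ∅→{f}
  live L1: ∅→∅
  live L2: {f}→{f,n}
  live L3: {f,n}→∅
  live L4: {f}→{f,u}
  live L5: {f,u}→{f,u}
  live L6: {f,u}→{f}
  live L7: ∅→∅
  live L8: ∅→∅

live-out(L5) = ["f", "u"]

Answer: ["f", "u"]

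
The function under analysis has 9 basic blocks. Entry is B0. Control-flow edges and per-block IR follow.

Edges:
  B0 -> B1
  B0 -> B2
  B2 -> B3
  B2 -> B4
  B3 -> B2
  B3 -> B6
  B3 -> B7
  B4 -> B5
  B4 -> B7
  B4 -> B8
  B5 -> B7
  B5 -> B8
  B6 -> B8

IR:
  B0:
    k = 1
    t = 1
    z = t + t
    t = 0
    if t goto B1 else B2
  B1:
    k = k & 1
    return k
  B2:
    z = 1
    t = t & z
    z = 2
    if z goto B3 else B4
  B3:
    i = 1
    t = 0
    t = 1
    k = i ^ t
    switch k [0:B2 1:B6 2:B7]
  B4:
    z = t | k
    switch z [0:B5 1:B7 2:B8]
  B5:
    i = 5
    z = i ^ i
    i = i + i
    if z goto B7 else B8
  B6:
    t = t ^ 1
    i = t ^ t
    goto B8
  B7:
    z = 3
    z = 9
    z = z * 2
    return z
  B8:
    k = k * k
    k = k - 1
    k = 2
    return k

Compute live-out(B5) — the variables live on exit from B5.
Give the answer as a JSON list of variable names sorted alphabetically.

Answer: ["k"]

Working:
def/use:
  B0: def={k,t,z} ue=∅
  B1: def={k} ue={k}
  B2: def={t,z} ue={t}
  B3: def={i,k,t} ue=∅
  B4: def={z} ue={k,t}
  B5: def={i,z} ue=∅
  B6: def={i,t} ue={t}
  B7: def={z} ue=∅
  B8: def={k} ue={k}

Live sets:
  B0: in=∅ out={k,t}
  B1: in={k} out=∅
  B2: in={k,t} out={k,t}
  B3: in=∅ out={k,t}
  B4: in={k,t} out={k}
  B5: in={k} out={k}
  B6: in={k,t} out={k}
  B7: in=∅ out=∅
  B8: in={k} out=∅

live-out(B5) = ["k"]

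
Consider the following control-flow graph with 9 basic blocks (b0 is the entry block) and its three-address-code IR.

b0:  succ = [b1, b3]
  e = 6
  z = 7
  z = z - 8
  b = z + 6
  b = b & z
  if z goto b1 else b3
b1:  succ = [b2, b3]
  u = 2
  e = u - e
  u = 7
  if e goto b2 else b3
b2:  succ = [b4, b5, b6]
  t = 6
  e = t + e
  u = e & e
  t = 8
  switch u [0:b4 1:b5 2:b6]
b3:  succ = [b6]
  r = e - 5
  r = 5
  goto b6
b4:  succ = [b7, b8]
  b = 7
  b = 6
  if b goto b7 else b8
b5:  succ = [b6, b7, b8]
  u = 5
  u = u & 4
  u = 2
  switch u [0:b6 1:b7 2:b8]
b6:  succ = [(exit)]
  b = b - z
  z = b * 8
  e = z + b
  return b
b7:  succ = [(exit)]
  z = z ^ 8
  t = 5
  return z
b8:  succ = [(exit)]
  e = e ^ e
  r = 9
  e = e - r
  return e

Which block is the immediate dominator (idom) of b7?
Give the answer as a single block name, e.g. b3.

idom tree: b1←b0 b2←b1 b3←b0 b4←b2 b5←b2 b6←b0 b7←b2 b8←b2
Dom at joins:
  b3: preds {b0,b1}: {b0} ∩ {b0,b1} = {b0}; idom=b0
  b6: preds {b2,b3,b5}: {b0,b1,b2} ∩ {b0,b3} ∩ {b0,b1,b2,b5} = {b0}; idom=b0
  b7: preds {b4,b5}: {b0,b1,b2,b4} ∩ {b0,b1,b2,b5} = {b0,b1,b2}; idom=b2
  b8: preds {b4,b5}: {b0,b1,b2,b4} ∩ {b0,b1,b2,b5} = {b0,b1,b2}; idom=b2

idom(b7) = b2

Answer: b2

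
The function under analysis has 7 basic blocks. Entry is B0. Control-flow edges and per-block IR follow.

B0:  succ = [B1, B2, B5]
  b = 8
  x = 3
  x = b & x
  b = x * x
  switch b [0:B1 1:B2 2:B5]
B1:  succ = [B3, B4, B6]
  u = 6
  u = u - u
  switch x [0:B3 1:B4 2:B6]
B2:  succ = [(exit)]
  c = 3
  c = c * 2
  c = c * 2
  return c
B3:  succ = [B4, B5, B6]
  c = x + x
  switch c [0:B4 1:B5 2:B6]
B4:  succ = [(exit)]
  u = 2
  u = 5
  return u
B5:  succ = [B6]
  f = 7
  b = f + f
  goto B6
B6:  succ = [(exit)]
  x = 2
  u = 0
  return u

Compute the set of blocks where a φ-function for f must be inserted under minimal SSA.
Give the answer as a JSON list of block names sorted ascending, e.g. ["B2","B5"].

Answer: ["B6"]

Derivation:
idom tree: B1←B0 B2←B0 B3←B1 B4←B1 B5←B0 B6←B0
Dom∩ at merges:
  B4: preds {B1,B3}: {B0,B1} ∩ {B0,B1,B3} = {B0,B1}; idom=B1
  B5: preds {B0,B3}: {B0} ∩ {B0,B1,B3} = {B0}; idom=B0
  B6: preds {B1,B3,B5}: {B0,B1} ∩ {B0,B1,B3} ∩ {B0,B5} = {B0}; idom=B0

DF derivation:
  join B4 pred B1: · stop@B1
  join B4 pred B3: B3 stop@B1
  join B5 pred B0: · stop@B0
  join B5 pred B3: B3→B1 stop@B0
  join B6 pred B1: B1 stop@B0
  join B6 pred B3: B3→B1 stop@B0
  join B6 pred B5: B5 stop@B0
  B0: DF=∅
  B1: DF={B5,B6}
  B2: DF=∅
  B3: DF={B4,B5,B6}
  B4: DF=∅
  B5: DF={B6}
  B6: DF=∅

φ for f: defs {B5}
  DF⁺ = {B6}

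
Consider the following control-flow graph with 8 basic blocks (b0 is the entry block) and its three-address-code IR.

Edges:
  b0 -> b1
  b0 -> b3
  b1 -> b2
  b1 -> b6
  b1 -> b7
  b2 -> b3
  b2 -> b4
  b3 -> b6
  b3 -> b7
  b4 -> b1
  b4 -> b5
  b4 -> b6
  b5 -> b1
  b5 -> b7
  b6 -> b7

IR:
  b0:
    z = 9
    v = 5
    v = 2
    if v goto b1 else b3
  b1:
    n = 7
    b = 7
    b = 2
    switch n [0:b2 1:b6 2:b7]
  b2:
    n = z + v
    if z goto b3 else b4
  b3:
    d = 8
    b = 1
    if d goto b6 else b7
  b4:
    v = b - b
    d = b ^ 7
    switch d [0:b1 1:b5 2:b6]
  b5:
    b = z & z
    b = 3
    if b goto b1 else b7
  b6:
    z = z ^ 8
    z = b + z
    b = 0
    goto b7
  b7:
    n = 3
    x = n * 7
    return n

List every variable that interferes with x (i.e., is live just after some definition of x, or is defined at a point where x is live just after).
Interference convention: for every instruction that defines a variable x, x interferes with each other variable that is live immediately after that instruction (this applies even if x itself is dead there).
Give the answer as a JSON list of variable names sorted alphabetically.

Answer: ["n"]

Derivation:
def/use:
  b0: {v,z} / ∅
  b1: {b,n} / ∅
  b2: {n} / {v,z}
  b3: {b,d} / ∅
  b4: {d,v} / {b}
  b5: {b} / {z}
  b6: {b,z} / {b,z}
  b7: {n,x} / ∅

Liveness:
  b0 li=∅ lo={v,z}
  b1 li={v,z} lo={b,v,z}
  b2 li={b,v,z} lo={b,z}
  b3 li={z} lo={b,z}
  b4 li={b,z} lo={b,v,z}
  b5 li={v,z} lo={v,z}
  b6 li={b,z} lo=∅
  b7 li=∅ lo=∅

Interfere edges:
  b — {d,n,v,z}
  d — {b,v,z}
  n — {b,v,x,z}
  v — {b,d,n,z}
  x — {n}
  z — {b,d,n,v}

N(x) = ["n"]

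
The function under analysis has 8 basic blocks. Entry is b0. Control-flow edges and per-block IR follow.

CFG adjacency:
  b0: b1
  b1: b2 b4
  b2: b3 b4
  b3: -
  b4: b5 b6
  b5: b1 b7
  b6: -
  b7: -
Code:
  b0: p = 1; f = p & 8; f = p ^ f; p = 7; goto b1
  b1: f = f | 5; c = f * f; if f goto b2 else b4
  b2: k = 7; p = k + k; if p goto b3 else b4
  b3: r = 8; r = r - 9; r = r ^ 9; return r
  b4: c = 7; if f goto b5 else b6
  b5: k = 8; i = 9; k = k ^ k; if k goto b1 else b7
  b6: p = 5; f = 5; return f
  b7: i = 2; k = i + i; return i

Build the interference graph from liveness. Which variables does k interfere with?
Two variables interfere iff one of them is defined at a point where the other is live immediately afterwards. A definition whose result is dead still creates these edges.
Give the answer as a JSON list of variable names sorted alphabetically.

Block summaries:
  b0: def={f,p} ue=∅
  b1: def={c,f} ue={f}
  b2: def={k,p} ue=∅
  b3: def={r} ue=∅
  b4: def={c} ue={f}
  b5: def={i,k} ue=∅
  b6: def={f,p} ue=∅
  b7: def={i,k} ue=∅

Backward fixpoint:
  b0: in=∅ out={f}
  b1: in={f} out={f}
  b2: in={f} out={f}
  b3: in=∅ out=∅
  b4: in={f} out={f}
  b5: in={f} out={f}
  b6: in=∅ out=∅
  b7: in=∅ out=∅

Conflict graph:
  c: {f}
  f: {c,i,k,p}
  i: {f,k}
  k: {f,i}
  p: {f}
  r: ∅

N(k) = ["f", "i"]

Answer: ["f", "i"]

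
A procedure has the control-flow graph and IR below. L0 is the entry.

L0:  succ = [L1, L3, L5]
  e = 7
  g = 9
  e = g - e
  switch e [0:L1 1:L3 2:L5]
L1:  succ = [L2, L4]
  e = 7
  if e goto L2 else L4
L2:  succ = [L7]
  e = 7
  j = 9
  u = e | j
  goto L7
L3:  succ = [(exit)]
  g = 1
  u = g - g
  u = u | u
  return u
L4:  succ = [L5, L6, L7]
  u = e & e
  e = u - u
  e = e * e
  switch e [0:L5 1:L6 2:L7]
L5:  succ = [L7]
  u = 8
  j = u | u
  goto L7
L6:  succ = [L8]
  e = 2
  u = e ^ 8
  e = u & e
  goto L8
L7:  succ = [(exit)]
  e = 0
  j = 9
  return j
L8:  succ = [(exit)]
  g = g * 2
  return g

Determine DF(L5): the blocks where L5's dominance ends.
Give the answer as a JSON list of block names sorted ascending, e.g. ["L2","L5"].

idom tree: L1←L0 L2←L1 L3←L0 L4←L1 L5←L0 L6←L4 L7←L0 L8←L6
Dom at joins:
  L5: preds {L0,L4}: {L0} ∩ {L0,L1,L4} = {L0}; idom=L0
  L7: preds {L2,L4,L5}: {L0,L1,L2} ∩ {L0,L1,L4} ∩ {L0,L5} = {L0}; idom=L0

Frontier:
  L5←L0: walk · to L0
  L5←L4: walk L4→L1 to L0
  L7←L2: walk L2→L1 to L0
  L7←L4: walk L4→L1 to L0
  L7←L5: walk L5 to L0
  L0 → ∅
  L1 → {L5,L7}
  L2 → {L7}
  L3 → ∅
  L4 → {L5,L7}
  L5 → {L7}
  L6 → ∅
  L7 → ∅
  L8 → ∅

DF(L5) = ["L7"]

Answer: ["L7"]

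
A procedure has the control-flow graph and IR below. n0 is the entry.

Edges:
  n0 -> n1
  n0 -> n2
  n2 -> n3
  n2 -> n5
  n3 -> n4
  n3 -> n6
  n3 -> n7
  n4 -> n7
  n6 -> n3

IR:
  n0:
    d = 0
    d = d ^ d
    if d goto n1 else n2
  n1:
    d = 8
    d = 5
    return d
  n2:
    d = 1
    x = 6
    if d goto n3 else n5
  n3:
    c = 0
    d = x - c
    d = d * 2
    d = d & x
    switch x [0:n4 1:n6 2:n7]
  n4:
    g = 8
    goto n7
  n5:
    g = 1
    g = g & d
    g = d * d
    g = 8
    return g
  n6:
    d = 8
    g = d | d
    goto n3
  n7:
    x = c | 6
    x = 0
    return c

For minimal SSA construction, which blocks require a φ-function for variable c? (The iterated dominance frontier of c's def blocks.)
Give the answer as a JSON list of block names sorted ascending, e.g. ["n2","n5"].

Answer: ["n3"]

Derivation:
idom tree: n1←n0 n2←n0 n3←n2 n4←n3 n5←n2 n6←n3 n7←n3
Dom at joins:
  n3: preds {n2,n6}: {n0,n2} ∩ {n0,n2,n3,n6} = {n0,n2}; idom=n2
  n7: preds {n3,n4}: {n0,n2,n3} ∩ {n0,n2,n3,n4} = {n0,n2,n3}; idom=n3

DF walk-up:
  n3←n2: walk · to n2
  n3←n6: walk n6→n3 to n2
  n7←n3: walk · to n3
  n7←n4: walk n4 to n3
  DF(n0)=∅
  DF(n1)=∅
  DF(n2)=∅
  DF(n3)={n3}
  DF(n4)={n7}
  DF(n5)=∅
  DF(n6)={n3}
  DF(n7)=∅

φ for c: defs {n3}
  DF⁺ = {n3}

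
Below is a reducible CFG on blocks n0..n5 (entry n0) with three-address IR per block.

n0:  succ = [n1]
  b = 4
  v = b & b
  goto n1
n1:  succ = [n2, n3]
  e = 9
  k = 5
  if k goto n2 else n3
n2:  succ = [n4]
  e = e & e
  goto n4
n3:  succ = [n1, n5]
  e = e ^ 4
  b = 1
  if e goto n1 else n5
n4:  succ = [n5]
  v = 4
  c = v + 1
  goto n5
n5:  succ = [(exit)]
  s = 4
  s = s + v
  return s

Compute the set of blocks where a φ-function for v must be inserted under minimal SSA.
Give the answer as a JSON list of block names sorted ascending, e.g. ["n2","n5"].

Answer: ["n5"]

Working:
idom tree: n1←n0 n2←n1 n3←n1 n4←n2 n5←n1
Dom at joins:
  n1: preds {n0,n3}: {n0} ∩ {n0,n1,n3} = {n0}; idom=n0
  n5: preds {n3,n4}: {n0,n1,n3} ∩ {n0,n1,n2,n4} = {n0,n1}; idom=n1

Frontier:
  join n1 pred n0: · stop@n0
  join n1 pred n3: n3→n1 stop@n0
  join n5 pred n3: n3 stop@n1
  join n5 pred n4: n4→n2 stop@n1
  DF(n0)=∅
  DF(n1)={n1}
  DF(n2)={n5}
  DF(n3)={n1,n5}
  DF(n4)={n5}
  DF(n5)=∅

φ for v: defs {n0,n4}
  DF⁺ = {n5}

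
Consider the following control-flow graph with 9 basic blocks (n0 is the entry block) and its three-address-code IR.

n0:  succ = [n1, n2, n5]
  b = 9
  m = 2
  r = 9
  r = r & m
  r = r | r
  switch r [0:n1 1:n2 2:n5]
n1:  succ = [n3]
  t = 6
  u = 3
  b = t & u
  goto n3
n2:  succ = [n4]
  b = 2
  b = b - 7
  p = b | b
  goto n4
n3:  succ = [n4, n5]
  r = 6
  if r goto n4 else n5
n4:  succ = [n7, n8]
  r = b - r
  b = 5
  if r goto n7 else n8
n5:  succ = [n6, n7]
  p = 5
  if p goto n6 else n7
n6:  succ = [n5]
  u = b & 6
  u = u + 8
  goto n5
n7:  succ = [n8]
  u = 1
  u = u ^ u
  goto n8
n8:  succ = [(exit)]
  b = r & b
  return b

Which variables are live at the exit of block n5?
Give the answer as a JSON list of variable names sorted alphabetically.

Block summaries:
  n0: def={b,m,r} ue=∅
  n1: def={b,t,u} ue=∅
  n2: def={b,p} ue=∅
  n3: def={r} ue=∅
  n4: def={b,r} ue={b,r}
  n5: def={p} ue=∅
  n6: def={u} ue={b}
  n7: def={u} ue=∅
  n8: def={b} ue={b,r}

Backward fixpoint:
  n0 li=∅ lo={b,r}
  n1 li=∅ lo={b}
  n2 li={r} lo={b,r}
  n3 li={b} lo={b,r}
  n4 li={b,r} lo={b,r}
  n5 li={b,r} lo={b,r}
  n6 li={b,r} lo={b,r}
  n7 li={b,r} lo={b,r}
  n8 li={b,r} lo=∅

live-out(n5) = ["b", "r"]

Answer: ["b", "r"]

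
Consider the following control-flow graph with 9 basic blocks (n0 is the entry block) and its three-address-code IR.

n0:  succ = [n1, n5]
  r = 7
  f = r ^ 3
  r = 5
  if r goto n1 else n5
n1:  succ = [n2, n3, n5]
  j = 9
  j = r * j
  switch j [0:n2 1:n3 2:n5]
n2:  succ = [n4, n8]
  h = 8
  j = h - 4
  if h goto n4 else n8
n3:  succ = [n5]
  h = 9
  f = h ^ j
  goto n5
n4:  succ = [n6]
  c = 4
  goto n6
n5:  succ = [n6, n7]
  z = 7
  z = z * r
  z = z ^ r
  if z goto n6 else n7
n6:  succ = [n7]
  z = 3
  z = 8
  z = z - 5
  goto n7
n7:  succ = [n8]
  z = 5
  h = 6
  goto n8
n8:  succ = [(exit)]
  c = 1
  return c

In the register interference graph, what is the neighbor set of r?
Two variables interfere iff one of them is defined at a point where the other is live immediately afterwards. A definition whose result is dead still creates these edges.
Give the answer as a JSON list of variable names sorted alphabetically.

Per-block:
  n0: def={f,r} ue=∅
  n1: def={j} ue={r}
  n2: def={h,j} ue=∅
  n3: def={f,h} ue={j}
  n4: def={c} ue=∅
  n5: def={z} ue={r}
  n6: def={z} ue=∅
  n7: def={h,z} ue=∅
  n8: def={c} ue=∅

Live sets:
  n0: in=∅ out={r}
  n1: in={r} out={j,r}
  n2: in=∅ out=∅
  n3: in={j,r} out={r}
  n4: in=∅ out=∅
  n5: in={r} out=∅
  n6: in=∅ out=∅
  n7: in=∅ out=∅
  n8: in=∅ out=∅

Conflict graph:
  c: ∅
  f: {r}
  h: {j,r}
  j: {h,r}
  r: {f,h,j,z}
  z: {r}

N(r) = ["f", "h", "j", "z"]

Answer: ["f", "h", "j", "z"]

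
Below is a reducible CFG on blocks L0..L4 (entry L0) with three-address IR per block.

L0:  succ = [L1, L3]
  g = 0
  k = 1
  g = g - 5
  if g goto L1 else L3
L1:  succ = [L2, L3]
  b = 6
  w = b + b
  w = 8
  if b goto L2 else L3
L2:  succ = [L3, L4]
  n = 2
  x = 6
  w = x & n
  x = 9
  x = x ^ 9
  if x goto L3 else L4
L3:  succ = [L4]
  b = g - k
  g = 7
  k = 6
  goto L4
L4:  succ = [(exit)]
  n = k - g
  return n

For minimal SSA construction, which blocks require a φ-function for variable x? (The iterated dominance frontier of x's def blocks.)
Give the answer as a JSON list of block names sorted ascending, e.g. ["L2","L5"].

idom tree: L1←L0 L2←L1 L3←L0 L4←L0
Dom∩ at merges:
  L3: preds {L0,L1,L2}: {L0} ∩ {L0,L1} ∩ {L0,L1,L2} = {L0}; idom=L0
  L4: preds {L2,L3}: {L0,L1,L2} ∩ {L0,L3} = {L0}; idom=L0

DF walk-up:
  L3←L0: walk · to L0
  L3←L1: walk L1 to L0
  L3←L2: walk L2→L1 to L0
  L4←L2: walk L2→L1 to L0
  L4←L3: walk L3 to L0
  DF(L0)=∅
  DF(L1)={L3,L4}
  DF(L2)={L3,L4}
  DF(L3)={L4}
  DF(L4)=∅

φ for x: defs {L2}
  DF⁺ = {L3,L4}

Answer: ["L3", "L4"]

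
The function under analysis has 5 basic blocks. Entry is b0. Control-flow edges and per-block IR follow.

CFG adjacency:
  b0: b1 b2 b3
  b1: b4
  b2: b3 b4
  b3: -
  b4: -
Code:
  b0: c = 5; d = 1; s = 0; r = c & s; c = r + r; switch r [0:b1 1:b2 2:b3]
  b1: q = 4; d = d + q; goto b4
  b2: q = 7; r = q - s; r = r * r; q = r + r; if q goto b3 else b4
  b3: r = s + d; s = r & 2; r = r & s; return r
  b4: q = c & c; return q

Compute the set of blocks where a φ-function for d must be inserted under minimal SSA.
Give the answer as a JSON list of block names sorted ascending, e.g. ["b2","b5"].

Answer: ["b4"]

Analysis:
idom tree: b1←b0 b2←b0 b3←b0 b4←b0
Dom∩ at merges:
  b3: preds {b0,b2}: {b0} ∩ {b0,b2} = {b0}; idom=b0
  b4: preds {b1,b2}: {b0,b1} ∩ {b0,b2} = {b0}; idom=b0

DF walk-up:
  b3←b0: walk · to b0
  b3←b2: walk b2 to b0
  b4←b1: walk b1 to b0
  b4←b2: walk b2 to b0
  b0: DF=∅
  b1: DF={b4}
  b2: DF={b3,b4}
  b3: DF=∅
  b4: DF=∅

φ for d: defs {b0,b1}
  DF⁺ = {b4}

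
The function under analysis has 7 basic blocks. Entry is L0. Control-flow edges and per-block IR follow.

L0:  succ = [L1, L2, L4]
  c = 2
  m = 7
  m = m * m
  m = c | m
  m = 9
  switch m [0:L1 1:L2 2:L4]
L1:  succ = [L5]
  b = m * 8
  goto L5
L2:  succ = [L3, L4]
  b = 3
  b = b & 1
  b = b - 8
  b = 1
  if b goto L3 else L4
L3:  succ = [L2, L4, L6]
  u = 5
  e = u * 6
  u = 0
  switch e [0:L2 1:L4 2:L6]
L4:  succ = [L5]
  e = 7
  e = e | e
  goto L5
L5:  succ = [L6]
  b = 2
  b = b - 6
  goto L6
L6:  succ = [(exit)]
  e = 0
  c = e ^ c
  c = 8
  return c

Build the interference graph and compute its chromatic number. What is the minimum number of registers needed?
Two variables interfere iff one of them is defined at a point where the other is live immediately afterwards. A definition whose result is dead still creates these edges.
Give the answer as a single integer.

Answer: 3

Derivation:
def/use:
  L0: {c,m} / ∅
  L1: {b} / {m}
  L2: {b} / ∅
  L3: {e,u} / ∅
  L4: {e} / ∅
  L5: {b} / ∅
  L6: {c,e} / {c}

Liveness:
  L0 li=∅ lo={c,m}
  L1 li={c,m} lo={c}
  L2 li={c} lo={c}
  L3 li={c} lo={c}
  L4 li={c} lo={c}
  L5 li={c} lo={c}
  L6 li={c} lo=∅

Interfere edges:
  b↔{c}
  c↔{b,e,m,u}
  e↔{c,u}
  m↔{c}
  u↔{c,e}

Colouring:
  {c,e,u} pairwise interfere (3-clique) ⇒ χ ≥ 3
  3-colouring: c0={c}  c1={b,e,m}  c2={u}
  χ = 3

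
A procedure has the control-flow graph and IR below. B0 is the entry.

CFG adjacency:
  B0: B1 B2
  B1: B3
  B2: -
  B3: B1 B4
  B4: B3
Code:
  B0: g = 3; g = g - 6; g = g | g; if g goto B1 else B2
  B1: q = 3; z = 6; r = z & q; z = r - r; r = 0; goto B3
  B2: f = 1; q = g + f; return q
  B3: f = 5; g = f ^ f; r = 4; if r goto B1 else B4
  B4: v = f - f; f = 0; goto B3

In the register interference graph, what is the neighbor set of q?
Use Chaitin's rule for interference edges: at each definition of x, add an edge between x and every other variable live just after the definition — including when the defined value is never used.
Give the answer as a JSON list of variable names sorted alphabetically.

def/use:
  B0: def={g} ue=∅
  B1: def={q,r,z} ue=∅
  B2: def={f,q} ue={g}
  B3: def={f,g,r} ue=∅
  B4: def={f,v} ue={f}

Backward fixpoint:
  live B0: ∅→{g}
  live B1: ∅→∅
  live B2: {g}→∅
  live B3: ∅→{f}
  live B4: {f}→∅

Interfere edges:
  f↔{g,r}
  g↔{f}
  q↔{z}
  r↔{f}
  v↔∅
  z↔{q}

N(q) = ["z"]

Answer: ["z"]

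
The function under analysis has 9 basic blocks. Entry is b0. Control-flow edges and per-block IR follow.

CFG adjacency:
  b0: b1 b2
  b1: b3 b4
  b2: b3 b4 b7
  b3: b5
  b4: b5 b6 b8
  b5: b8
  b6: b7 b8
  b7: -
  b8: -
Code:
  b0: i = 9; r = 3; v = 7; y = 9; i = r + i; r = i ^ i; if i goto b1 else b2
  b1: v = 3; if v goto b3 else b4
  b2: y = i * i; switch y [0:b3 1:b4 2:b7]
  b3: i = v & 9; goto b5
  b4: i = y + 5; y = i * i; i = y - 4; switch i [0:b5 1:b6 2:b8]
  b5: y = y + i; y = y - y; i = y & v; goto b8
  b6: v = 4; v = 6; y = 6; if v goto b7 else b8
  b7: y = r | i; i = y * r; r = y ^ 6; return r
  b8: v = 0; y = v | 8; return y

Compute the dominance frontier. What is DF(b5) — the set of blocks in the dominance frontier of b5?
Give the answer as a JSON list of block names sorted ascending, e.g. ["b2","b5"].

Answer: ["b8"]

Working:
idom tree: b1←b0 b2←b0 b3←b0 b4←b0 b5←b0 b6←b4 b7←b0 b8←b0
Dom at joins:
  b3: preds {b1,b2}: {b0,b1} ∩ {b0,b2} = {b0}; idom=b0
  b4: preds {b1,b2}: {b0,b1} ∩ {b0,b2} = {b0}; idom=b0
  b5: preds {b3,b4}: {b0,b3} ∩ {b0,b4} = {b0}; idom=b0
  b7: preds {b2,b6}: {b0,b2} ∩ {b0,b4,b6} = {b0}; idom=b0
  b8: preds {b4,b5,b6}: {b0,b4} ∩ {b0,b5} ∩ {b0,b4,b6} = {b0}; idom=b0

DF walk-up:
  b3←b1: walk b1 to b0
  b3←b2: walk b2 to b0
  b4←b1: walk b1 to b0
  b4←b2: walk b2 to b0
  b5←b3: walk b3 to b0
  b5←b4: walk b4 to b0
  b7←b2: walk b2 to b0
  b7←b6: walk b6→b4 to b0
  b8←b4: walk b4 to b0
  b8←b5: walk b5 to b0
  b8←b6: walk b6→b4 to b0
  b0: DF=∅
  b1: DF={b3,b4}
  b2: DF={b3,b4,b7}
  b3: DF={b5}
  b4: DF={b5,b7,b8}
  b5: DF={b8}
  b6: DF={b7,b8}
  b7: DF=∅
  b8: DF=∅

DF(b5) = ["b8"]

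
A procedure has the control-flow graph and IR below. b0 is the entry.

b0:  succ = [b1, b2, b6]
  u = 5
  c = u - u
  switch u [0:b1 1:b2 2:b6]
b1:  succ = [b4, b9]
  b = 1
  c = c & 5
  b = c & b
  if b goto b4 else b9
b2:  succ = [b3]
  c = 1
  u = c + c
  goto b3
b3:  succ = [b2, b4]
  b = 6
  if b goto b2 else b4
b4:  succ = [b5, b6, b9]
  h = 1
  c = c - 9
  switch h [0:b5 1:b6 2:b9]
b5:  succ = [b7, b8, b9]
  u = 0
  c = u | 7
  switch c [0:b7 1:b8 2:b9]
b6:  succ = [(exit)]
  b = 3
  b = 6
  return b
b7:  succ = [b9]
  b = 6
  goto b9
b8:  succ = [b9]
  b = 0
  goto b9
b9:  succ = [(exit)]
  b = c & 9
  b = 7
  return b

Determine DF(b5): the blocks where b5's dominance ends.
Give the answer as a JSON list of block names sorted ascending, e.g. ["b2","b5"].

Answer: ["b9"]

Derivation:
idom tree: b1←b0 b2←b0 b3←b2 b4←b0 b5←b4 b6←b0 b7←b5 b8←b5 b9←b0
Dom∩ at merges:
  b2: preds {b0,b3}: {b0} ∩ {b0,b2,b3} = {b0}; idom=b0
  b4: preds {b1,b3}: {b0,b1} ∩ {b0,b2,b3} = {b0}; idom=b0
  b6: preds {b0,b4}: {b0} ∩ {b0,b4} = {b0}; idom=b0
  b9: preds {b1,b4,b5,b7,b8}: {b0,b1} ∩ {b0,b4} ∩ {b0,b4,b5} ∩ {b0,b4,b5,b7} ∩ {b0,b4,b5,b8} = {b0}; idom=b0

DF derivation:
  join b2 pred b0: · stop@b0
  join b2 pred b3: b3→b2 stop@b0
  join b4 pred b1: b1 stop@b0
  join b4 pred b3: b3→b2 stop@b0
  join b6 pred b0: · stop@b0
  join b6 pred b4: b4 stop@b0
  join b9 pred b1: b1 stop@b0
  join b9 pred b4: b4 stop@b0
  join b9 pred b5: b5→b4 stop@b0
  join b9 pred b7: b7→b5→b4 stop@b0
  join b9 pred b8: b8→b5→b4 stop@b0
  DF(b0)=∅
  DF(b1)={b4,b9}
  DF(b2)={b2,b4}
  DF(b3)={b2,b4}
  DF(b4)={b6,b9}
  DF(b5)={b9}
  DF(b6)=∅
  DF(b7)={b9}
  DF(b8)={b9}
  DF(b9)=∅

DF(b5) = ["b9"]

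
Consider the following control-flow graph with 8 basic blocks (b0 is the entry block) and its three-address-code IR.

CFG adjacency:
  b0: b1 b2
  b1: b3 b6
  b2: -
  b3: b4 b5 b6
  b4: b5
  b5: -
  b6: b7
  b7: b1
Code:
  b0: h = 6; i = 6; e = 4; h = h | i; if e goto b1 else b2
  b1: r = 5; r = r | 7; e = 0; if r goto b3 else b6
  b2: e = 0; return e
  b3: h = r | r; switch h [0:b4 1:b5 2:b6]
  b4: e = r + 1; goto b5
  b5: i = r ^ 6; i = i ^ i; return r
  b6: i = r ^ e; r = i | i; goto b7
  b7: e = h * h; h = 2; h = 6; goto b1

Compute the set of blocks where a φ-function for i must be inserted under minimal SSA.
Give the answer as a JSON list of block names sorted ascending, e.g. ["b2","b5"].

idom tree: b1←b0 b2←b0 b3←b1 b4←b3 b5←b3 b6←b1 b7←b6
Join-block Dom:
  b1: preds {b0,b7}: {b0} ∩ {b0,b1,b6,b7} = {b0}; idom=b0
  b5: preds {b3,b4}: {b0,b1,b3} ∩ {b0,b1,b3,b4} = {b0,b1,b3}; idom=b3
  b6: preds {b1,b3}: {b0,b1} ∩ {b0,b1,b3} = {b0,b1}; idom=b1

Frontier:
  b1←b0: walk · to b0
  b1←b7: walk b7→b6→b1 to b0
  b5←b3: walk · to b3
  b5←b4: walk b4 to b3
  b6←b1: walk · to b1
  b6←b3: walk b3 to b1
  DF(b0)=∅
  DF(b1)={b1}
  DF(b2)=∅
  DF(b3)={b6}
  DF(b4)={b5}
  DF(b5)=∅
  DF(b6)={b1}
  DF(b7)={b1}

φ for i: defs {b0,b5,b6}
  DF⁺ = {b1}

Answer: ["b1"]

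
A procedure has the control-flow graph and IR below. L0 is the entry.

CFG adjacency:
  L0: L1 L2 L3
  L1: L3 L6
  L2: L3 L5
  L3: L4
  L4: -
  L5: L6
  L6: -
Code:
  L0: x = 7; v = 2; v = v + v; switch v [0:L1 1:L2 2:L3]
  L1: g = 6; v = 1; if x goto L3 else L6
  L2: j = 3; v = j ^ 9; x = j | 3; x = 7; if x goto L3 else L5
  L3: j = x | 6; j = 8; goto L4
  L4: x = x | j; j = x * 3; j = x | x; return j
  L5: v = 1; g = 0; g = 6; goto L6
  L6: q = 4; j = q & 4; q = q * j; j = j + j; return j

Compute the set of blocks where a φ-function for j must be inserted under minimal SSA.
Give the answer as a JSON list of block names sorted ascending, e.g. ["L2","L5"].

Answer: ["L3", "L6"]

Working:
idom tree: L1←L0 L2←L0 L3←L0 L4←L3 L5←L2 L6←L0
Dom∩ at merges:
  L3: preds {L0,L1,L2}: {L0} ∩ {L0,L1} ∩ {L0,L2} = {L0}; idom=L0
  L6: preds {L1,L5}: {L0,L1} ∩ {L0,L2,L5} = {L0}; idom=L0

DF derivation:
  join L3 pred L0: · stop@L0
  join L3 pred L1: L1 stop@L0
  join L3 pred L2: L2 stop@L0
  join L6 pred L1: L1 stop@L0
  join L6 pred L5: L5→L2 stop@L0
  L0: DF=∅
  L1: DF={L3,L6}
  L2: DF={L3,L6}
  L3: DF=∅
  L4: DF=∅
  L5: DF={L6}
  L6: DF=∅

φ for j: defs {L2,L3,L4,L6}
  DF⁺ = {L3,L6}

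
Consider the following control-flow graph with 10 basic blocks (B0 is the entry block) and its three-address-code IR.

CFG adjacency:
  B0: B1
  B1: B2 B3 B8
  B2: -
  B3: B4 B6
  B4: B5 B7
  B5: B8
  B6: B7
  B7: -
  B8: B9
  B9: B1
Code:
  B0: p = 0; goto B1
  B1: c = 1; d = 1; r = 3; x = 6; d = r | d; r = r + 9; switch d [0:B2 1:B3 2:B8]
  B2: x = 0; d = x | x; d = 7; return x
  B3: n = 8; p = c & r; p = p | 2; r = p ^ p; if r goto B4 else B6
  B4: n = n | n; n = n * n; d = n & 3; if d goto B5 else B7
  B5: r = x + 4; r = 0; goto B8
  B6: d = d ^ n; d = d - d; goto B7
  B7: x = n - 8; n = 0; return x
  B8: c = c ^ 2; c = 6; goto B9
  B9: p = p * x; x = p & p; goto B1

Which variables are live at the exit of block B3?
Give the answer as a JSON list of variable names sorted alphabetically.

Block summaries:
  B0: {p} / ∅
  B1: {c,d,r,x} / ∅
  B2: {d,x} / ∅
  B3: {n,p,r} / {c,r}
  B4: {d,n} / {n}
  B5: {r} / {x}
  B6: {d} / {d,n}
  B7: {n,x} / {n}
  B8: {c} / {c}
  B9: {p,x} / {p,x}

Backward fixpoint:
  live B0: ∅→{p}
  live B1: {p}→{c,d,p,r,x}
  live B2: ∅→∅
  live B3: {c,d,r,x}→{c,d,n,p,x}
  live B4: {c,n,p,x}→{c,n,p,x}
  live B5: {c,p,x}→{c,p,x}
  live B6: {d,n}→{n}
  live B7: {n}→∅
  live B8: {c,p,x}→{p,x}
  live B9: {p,x}→{p}

live-out(B3) = ["c", "d", "n", "p", "x"]

Answer: ["c", "d", "n", "p", "x"]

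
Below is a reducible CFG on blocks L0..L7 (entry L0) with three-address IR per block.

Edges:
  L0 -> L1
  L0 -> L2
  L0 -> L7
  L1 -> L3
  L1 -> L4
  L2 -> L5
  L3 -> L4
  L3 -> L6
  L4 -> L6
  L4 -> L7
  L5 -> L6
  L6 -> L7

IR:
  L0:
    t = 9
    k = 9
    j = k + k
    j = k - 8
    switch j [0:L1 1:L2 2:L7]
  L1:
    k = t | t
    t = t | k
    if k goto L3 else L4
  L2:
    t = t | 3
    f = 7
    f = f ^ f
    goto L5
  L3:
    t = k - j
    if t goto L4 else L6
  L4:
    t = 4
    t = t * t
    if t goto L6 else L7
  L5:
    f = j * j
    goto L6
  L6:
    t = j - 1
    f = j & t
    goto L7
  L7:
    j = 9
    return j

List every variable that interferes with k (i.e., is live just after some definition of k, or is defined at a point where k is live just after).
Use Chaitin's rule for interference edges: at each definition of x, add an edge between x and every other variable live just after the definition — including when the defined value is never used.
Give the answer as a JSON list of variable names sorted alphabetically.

Answer: ["j", "t"]

Analysis:
def/use:
  L0: def={j,k,t} ue=∅
  L1: def={k,t} ue={t}
  L2: def={f,t} ue={t}
  L3: def={t} ue={j,k}
  L4: def={t} ue=∅
  L5: def={f} ue={j}
  L6: def={f,t} ue={j}
  L7: def={j} ue=∅

Liveness:
  L0: in=∅ out={j,t}
  L1: in={j,t} out={j,k}
  L2: in={j,t} out={j}
  L3: in={j,k} out={j}
  L4: in={j} out={j}
  L5: in={j} out={j}
  L6: in={j} out=∅
  L7: in=∅ out=∅

Interfere edges:
  f: {j}
  j: {f,k,t}
  k: {j,t}
  t: {j,k}

N(k) = ["j", "t"]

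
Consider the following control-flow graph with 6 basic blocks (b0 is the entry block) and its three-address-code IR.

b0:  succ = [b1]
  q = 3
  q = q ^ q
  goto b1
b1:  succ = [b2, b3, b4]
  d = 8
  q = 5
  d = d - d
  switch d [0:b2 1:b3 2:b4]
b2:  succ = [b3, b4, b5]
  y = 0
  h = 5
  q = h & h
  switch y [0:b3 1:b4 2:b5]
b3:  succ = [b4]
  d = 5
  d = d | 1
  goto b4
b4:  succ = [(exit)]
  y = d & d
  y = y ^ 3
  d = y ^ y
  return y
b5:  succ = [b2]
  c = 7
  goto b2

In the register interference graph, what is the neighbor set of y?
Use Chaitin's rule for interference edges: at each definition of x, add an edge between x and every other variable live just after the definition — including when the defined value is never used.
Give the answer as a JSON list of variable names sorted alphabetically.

Answer: ["d", "h", "q"]

Analysis:
Block summaries:
  b0: def={q} ue=∅
  b1: def={d,q} ue=∅
  b2: def={h,q,y} ue=∅
  b3: def={d} ue=∅
  b4: def={d,y} ue={d}
  b5: def={c} ue=∅

Live sets:
  b0 li=∅ lo=∅
  b1 li=∅ lo={d}
  b2 li={d} lo={d}
  b3 li=∅ lo={d}
  b4 li={d} lo=∅
  b5 li={d} lo={d}

Conflict graph:
  c↔{d}
  d↔{c,h,q,y}
  h↔{d,y}
  q↔{d,y}
  y↔{d,h,q}

N(y) = ["d", "h", "q"]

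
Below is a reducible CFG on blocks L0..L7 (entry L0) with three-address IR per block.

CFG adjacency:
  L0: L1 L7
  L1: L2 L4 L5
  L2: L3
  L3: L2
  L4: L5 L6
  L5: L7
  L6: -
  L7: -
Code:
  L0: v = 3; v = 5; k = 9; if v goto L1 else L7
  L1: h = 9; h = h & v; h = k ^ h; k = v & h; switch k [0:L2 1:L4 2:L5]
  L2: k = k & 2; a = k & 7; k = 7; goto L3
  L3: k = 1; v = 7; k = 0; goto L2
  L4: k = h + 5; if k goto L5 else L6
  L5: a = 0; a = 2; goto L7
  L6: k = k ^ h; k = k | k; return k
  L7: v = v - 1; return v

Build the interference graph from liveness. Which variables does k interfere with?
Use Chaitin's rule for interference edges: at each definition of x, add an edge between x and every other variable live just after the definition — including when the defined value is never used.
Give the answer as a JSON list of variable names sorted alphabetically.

Answer: ["h", "v"]

Derivation:
Per-block:
  L0: def={k,v} ue=∅
  L1: def={h,k} ue={k,v}
  L2: def={a,k} ue={k}
  L3: def={k,v} ue=∅
  L4: def={k} ue={h}
  L5: def={a} ue=∅
  L6: def={k} ue={h,k}
  L7: def={v} ue={v}

Backward fixpoint:
  live L0: ∅→{k,v}
  live L1: {k,v}→{h,k,v}
  live L2: {k}→∅
  live L3: ∅→{k}
  live L4: {h,v}→{h,k,v}
  live L5: {v}→{v}
  live L6: {h,k}→∅
  live L7: {v}→∅

Conflict graph:
  a — {v}
  h — {k,v}
  k — {h,v}
  v — {a,h,k}

N(k) = ["h", "v"]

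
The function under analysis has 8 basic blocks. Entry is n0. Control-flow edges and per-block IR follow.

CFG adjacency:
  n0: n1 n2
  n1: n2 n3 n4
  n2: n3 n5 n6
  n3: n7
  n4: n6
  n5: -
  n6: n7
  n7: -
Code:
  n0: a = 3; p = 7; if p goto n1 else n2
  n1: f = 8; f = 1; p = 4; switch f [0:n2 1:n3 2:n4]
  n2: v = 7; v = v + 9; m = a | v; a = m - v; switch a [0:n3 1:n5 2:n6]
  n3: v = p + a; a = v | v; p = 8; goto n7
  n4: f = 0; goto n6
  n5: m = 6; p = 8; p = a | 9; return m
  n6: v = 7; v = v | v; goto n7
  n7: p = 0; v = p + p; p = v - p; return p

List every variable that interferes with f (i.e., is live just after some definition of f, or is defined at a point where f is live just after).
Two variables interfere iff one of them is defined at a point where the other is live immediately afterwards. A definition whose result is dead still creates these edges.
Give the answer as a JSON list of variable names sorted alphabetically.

Per-block:
  n0: def={a,p} ue=∅
  n1: def={f,p} ue=∅
  n2: def={a,m,v} ue={a}
  n3: def={a,p,v} ue={a,p}
  n4: def={f} ue=∅
  n5: def={m,p} ue={a}
  n6: def={v} ue=∅
  n7: def={p,v} ue=∅

Live sets:
  live n0: ∅→{a,p}
  live n1: {a}→{a,p}
  live n2: {a,p}→{a,p}
  live n3: {a,p}→∅
  live n4: ∅→∅
  live n5: {a}→∅
  live n6: ∅→∅
  live n7: ∅→∅

Conflict graph:
  a↔{f,m,p,v}
  f↔{a,p}
  m↔{a,p,v}
  p↔{a,f,m,v}
  v↔{a,m,p}

N(f) = ["a", "p"]

Answer: ["a", "p"]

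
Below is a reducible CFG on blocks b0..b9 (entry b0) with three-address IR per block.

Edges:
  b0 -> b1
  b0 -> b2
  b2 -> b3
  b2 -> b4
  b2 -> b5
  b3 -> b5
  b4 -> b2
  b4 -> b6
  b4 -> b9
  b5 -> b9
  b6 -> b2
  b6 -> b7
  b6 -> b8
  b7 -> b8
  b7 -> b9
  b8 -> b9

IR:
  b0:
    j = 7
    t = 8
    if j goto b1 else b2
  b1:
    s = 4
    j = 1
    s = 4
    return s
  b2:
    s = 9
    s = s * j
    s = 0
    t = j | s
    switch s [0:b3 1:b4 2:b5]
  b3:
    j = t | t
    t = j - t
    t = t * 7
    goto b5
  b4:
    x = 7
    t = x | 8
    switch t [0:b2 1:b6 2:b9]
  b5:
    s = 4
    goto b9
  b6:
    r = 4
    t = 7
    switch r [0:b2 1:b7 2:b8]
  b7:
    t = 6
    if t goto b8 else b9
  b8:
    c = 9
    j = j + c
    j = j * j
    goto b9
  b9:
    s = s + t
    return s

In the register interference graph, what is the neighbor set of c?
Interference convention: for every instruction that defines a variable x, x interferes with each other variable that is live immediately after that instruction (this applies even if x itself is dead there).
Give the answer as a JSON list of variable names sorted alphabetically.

Per-block:
  b0 def {j,t} use ∅
  b1 def {j,s} use ∅
  b2 def {s,t} use {j}
  b3 def {j,t} use {t}
  b4 def {t,x} use ∅
  b5 def {s} use ∅
  b6 def {r,t} use ∅
  b7 def {t} use ∅
  b8 def {c,j} use {j}
  b9 def {s} use {s,t}

Liveness:
  b0 li=∅ lo={j}
  b1 li=∅ lo=∅
  b2 li={j} lo={j,s,t}
  b3 li={t} lo={t}
  b4 li={j,s} lo={j,s,t}
  b5 li={t} lo={s,t}
  b6 li={j,s} lo={j,s,t}
  b7 li={j,s} lo={j,s,t}
  b8 li={j,s,t} lo={s,t}
  b9 li={s,t} lo=∅

Interfere edges:
  c↔{j,s,t}
  j↔{c,r,s,t,x}
  r↔{j,s,t}
  s↔{c,j,r,t,x}
  t↔{c,j,r,s}
  x↔{j,s}

N(c) = ["j", "s", "t"]

Answer: ["j", "s", "t"]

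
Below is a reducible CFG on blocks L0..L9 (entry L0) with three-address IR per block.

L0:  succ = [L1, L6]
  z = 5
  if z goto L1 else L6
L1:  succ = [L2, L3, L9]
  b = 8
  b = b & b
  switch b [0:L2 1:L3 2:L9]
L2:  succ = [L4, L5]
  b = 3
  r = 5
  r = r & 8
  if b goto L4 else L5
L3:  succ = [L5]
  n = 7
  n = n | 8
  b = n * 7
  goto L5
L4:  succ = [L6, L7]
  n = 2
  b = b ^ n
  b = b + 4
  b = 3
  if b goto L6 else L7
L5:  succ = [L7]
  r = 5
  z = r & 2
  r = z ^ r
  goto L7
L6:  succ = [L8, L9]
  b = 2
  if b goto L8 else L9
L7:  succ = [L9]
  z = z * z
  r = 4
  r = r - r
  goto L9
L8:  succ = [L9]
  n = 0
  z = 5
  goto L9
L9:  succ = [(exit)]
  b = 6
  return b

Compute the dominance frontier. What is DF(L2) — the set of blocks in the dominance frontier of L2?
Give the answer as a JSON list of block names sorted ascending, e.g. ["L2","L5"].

Answer: ["L5", "L6", "L7"]

Analysis:
idom tree: L1←L0 L2←L1 L3←L1 L4←L2 L5←L1 L6←L0 L7←L1 L8←L6 L9←L0
Dom at joins:
  L5: preds {L2,L3}: {L0,L1,L2} ∩ {L0,L1,L3} = {L0,L1}; idom=L1
  L6: preds {L0,L4}: {L0} ∩ {L0,L1,L2,L4} = {L0}; idom=L0
  L7: preds {L4,L5}: {L0,L1,L2,L4} ∩ {L0,L1,L5} = {L0,L1}; idom=L1
  L9: preds {L1,L6,L7,L8}: {L0,L1} ∩ {L0,L6} ∩ {L0,L1,L7} ∩ {L0,L6,L8} = {L0}; idom=L0

DF derivation:
  L5←L2: walk L2 to L1
  L5←L3: walk L3 to L1
  L6←L0: walk · to L0
  L6←L4: walk L4→L2→L1 to L0
  L7←L4: walk L4→L2 to L1
  L7←L5: walk L5 to L1
  L9←L1: walk L1 to L0
  L9←L6: walk L6 to L0
  L9←L7: walk L7→L1 to L0
  L9←L8: walk L8→L6 to L0
  L0 → ∅
  L1 → {L6,L9}
  L2 → {L5,L6,L7}
  L3 → {L5}
  L4 → {L6,L7}
  L5 → {L7}
  L6 → {L9}
  L7 → {L9}
  L8 → {L9}
  L9 → ∅

DF(L2) = ["L5", "L6", "L7"]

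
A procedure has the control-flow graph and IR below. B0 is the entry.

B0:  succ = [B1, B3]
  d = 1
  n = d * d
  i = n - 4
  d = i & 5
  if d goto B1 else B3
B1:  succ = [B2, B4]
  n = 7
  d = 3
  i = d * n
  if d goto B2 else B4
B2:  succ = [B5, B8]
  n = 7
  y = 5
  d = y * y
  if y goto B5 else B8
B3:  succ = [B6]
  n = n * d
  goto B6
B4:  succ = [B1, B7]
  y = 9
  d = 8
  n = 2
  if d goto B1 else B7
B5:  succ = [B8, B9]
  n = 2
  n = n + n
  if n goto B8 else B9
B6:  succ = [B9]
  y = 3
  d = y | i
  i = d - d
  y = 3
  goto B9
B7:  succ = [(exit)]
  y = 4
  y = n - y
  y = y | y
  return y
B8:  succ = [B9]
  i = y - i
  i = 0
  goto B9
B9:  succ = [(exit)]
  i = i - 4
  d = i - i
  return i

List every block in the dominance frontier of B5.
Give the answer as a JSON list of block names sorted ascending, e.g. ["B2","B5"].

Answer: ["B8", "B9"]

Analysis:
idom tree: B1←B0 B2←B1 B3←B0 B4←B1 B5←B2 B6←B3 B7←B4 B8←B2 B9←B0
Dom at joins:
  B1: preds {B0,B4}: {B0} ∩ {B0,B1,B4} = {B0}; idom=B0
  B8: preds {B2,B5}: {B0,B1,B2} ∩ {B0,B1,B2,B5} = {B0,B1,B2}; idom=B2
  B9: preds {B5,B6,B8}: {B0,B1,B2,B5} ∩ {B0,B3,B6} ∩ {B0,B1,B2,B8} = {B0}; idom=B0

DF derivation:
  B1←B0: walk · to B0
  B1←B4: walk B4→B1 to B0
  B8←B2: walk · to B2
  B8←B5: walk B5 to B2
  B9←B5: walk B5→B2→B1 to B0
  B9←B6: walk B6→B3 to B0
  B9←B8: walk B8→B2→B1 to B0
  B0 → ∅
  B1 → {B1,B9}
  B2 → {B9}
  B3 → {B9}
  B4 → {B1}
  B5 → {B8,B9}
  B6 → {B9}
  B7 → ∅
  B8 → {B9}
  B9 → ∅

DF(B5) = ["B8", "B9"]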